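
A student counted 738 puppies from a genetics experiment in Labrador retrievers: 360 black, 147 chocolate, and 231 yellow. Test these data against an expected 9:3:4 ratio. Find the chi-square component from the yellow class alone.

11.720

Under the 9:3:4 hypothesis (Σ ratio = 16, N = 738):
  black: 738 × 9/16 = 415.125
  chocolate: 738 × 3/16 = 138.375
  yellow: 738 × 4/16 = 184.5
Contribution of yellow: (231 − 184.5)² / 184.5 = 11.7195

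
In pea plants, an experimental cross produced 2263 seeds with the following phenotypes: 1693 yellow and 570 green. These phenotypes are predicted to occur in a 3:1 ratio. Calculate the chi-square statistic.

Under the 3:1 hypothesis (Σ ratio = 4, N = 2263):
  yellow: 2263 × 3/4 = 1697.25
  green: 2263 × 1/4 = 565.75
χ² = Σ (O − E)² / E
  yellow: (1693 − 1697.25)² / 1697.25 = 0.0106
  green: (570 − 565.75)² / 565.75 = 0.0319
χ² = 0.0106 + 0.0319 = 0.0425 ≈ 0.043

0.043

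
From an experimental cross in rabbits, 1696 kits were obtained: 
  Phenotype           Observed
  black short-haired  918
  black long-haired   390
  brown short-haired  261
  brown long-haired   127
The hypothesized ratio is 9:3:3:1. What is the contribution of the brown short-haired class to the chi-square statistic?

10.217

Under the 9:3:3:1 hypothesis (Σ ratio = 16, N = 1696):
  black short-haired: 1696 × 9/16 = 954
  black long-haired: 1696 × 3/16 = 318
  brown short-haired: 1696 × 3/16 = 318
  brown long-haired: 1696 × 1/16 = 106
Contribution of brown short-haired: (261 − 318)² / 318 = 10.2170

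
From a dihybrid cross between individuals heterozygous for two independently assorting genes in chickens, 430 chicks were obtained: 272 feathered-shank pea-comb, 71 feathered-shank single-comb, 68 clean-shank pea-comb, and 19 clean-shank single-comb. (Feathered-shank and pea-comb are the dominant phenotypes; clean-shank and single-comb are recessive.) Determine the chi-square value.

9.186

A dihybrid F₂ with independent assortment and complete dominance at both loci gives a 9:3:3:1 phenotypic ratio.
The 9:3:3:1 ratio has 16 parts, so with N = 430 the expected counts are:
  feathered-shank pea-comb: 430 × 9/16 = 241.875
  feathered-shank single-comb: 430 × 3/16 = 80.625
  clean-shank pea-comb: 430 × 3/16 = 80.625
  clean-shank single-comb: 430 × 1/16 = 26.875
χ² = Σ (O − E)² / E
  feathered-shank pea-comb: (272 − 241.875)² / 241.875 = 3.7520
  feathered-shank single-comb: (71 − 80.625)² / 80.625 = 1.1490
  clean-shank pea-comb: (68 − 80.625)² / 80.625 = 1.9769
  clean-shank single-comb: (19 − 26.875)² / 26.875 = 2.3076
χ² = 3.7520 + 1.1490 + 1.9769 + 2.3076 = 9.1855 ≈ 9.186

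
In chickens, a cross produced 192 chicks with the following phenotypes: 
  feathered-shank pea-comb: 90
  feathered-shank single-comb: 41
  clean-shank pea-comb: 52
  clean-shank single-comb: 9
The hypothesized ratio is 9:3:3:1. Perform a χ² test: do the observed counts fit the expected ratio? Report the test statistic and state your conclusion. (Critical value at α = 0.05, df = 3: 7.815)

11.556; not consistent

Expected counts for N = 192 under a 9:3:3:1 ratio (total parts = 16):
  feathered-shank pea-comb: 192 × 9/16 = 108
  feathered-shank single-comb: 192 × 3/16 = 36
  clean-shank pea-comb: 192 × 3/16 = 36
  clean-shank single-comb: 192 × 1/16 = 12
χ² = Σ (O − E)² / E
  feathered-shank pea-comb: (90 − 108)² / 108 = 3.0000
  feathered-shank single-comb: (41 − 36)² / 36 = 0.6944
  clean-shank pea-comb: (52 − 36)² / 36 = 7.1111
  clean-shank single-comb: (9 − 12)² / 12 = 0.7500
χ² = 3.0000 + 0.6944 + 7.1111 + 0.7500 = 11.5555 ≈ 11.556
Degrees of freedom = 4 − 1 = 3; critical value at α = 0.05 is 7.815.
Since 11.556 > 7.815, we reject the null hypothesis — the data do not fit the 9:3:3:1 ratio.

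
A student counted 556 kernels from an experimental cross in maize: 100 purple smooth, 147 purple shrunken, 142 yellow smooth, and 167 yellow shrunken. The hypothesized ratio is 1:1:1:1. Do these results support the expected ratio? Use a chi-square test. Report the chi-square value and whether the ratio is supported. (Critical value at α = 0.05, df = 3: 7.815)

Expected counts for N = 556 under a 1:1:1:1 ratio (total parts = 4):
  purple smooth: 556 × 1/4 = 139
  purple shrunken: 556 × 1/4 = 139
  yellow smooth: 556 × 1/4 = 139
  yellow shrunken: 556 × 1/4 = 139
χ² = Σ (O − E)² / E
  purple smooth: (100 − 139)² / 139 = 10.9424
  purple shrunken: (147 − 139)² / 139 = 0.4604
  yellow smooth: (142 − 139)² / 139 = 0.0647
  yellow shrunken: (167 − 139)² / 139 = 5.6403
χ² = 10.9424 + 0.4604 + 0.0647 + 5.6403 = 17.1078 ≈ 17.108
Degrees of freedom = 4 − 1 = 3; critical value at α = 0.05 is 7.815.
Since 17.108 > 7.815, we reject the null hypothesis — the data do not fit the 1:1:1:1 ratio.

17.108; not consistent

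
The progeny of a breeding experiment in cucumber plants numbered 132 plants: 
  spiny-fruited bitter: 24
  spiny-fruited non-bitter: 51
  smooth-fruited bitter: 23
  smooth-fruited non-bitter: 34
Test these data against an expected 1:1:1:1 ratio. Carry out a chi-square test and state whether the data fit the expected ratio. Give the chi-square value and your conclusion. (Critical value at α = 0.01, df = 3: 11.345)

Under the 1:1:1:1 hypothesis (Σ ratio = 4, N = 132):
  spiny-fruited bitter: 132 × 1/4 = 33
  spiny-fruited non-bitter: 132 × 1/4 = 33
  smooth-fruited bitter: 132 × 1/4 = 33
  smooth-fruited non-bitter: 132 × 1/4 = 33
χ² = Σ (O − E)² / E
  spiny-fruited bitter: (24 − 33)² / 33 = 2.4545
  spiny-fruited non-bitter: (51 − 33)² / 33 = 9.8182
  smooth-fruited bitter: (23 − 33)² / 33 = 3.0303
  smooth-fruited non-bitter: (34 − 33)² / 33 = 0.0303
χ² = 2.4545 + 9.8182 + 3.0303 + 0.0303 = 15.3333 ≈ 15.333
Degrees of freedom = 4 − 1 = 3; critical value at α = 0.01 is 11.345.
Since 15.333 > 11.345, we reject the null hypothesis — the data do not fit the 1:1:1:1 ratio.

15.333; not consistent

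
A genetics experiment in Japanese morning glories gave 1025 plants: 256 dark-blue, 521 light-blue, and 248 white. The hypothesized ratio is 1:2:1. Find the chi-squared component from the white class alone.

The 1:2:1 ratio has 4 parts, so with N = 1025 the expected counts are:
  dark-blue: 1025 × 1/4 = 256.25
  light-blue: 1025 × 2/4 = 512.5
  white: 1025 × 1/4 = 256.25
Contribution of white: (248 − 256.25)² / 256.25 = 0.2656

0.266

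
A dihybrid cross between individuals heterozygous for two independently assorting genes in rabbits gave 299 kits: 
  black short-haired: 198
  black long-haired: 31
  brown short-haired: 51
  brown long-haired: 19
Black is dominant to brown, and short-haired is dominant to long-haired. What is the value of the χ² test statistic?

16.951

A dihybrid F₂ with independent assortment and complete dominance at both loci gives a 9:3:3:1 phenotypic ratio.
The 9:3:3:1 ratio has 16 parts, so with N = 299 the expected counts are:
  black short-haired: 299 × 9/16 = 168.1875
  black long-haired: 299 × 3/16 = 56.0625
  brown short-haired: 299 × 3/16 = 56.0625
  brown long-haired: 299 × 1/16 = 18.6875
χ² = Σ (O − E)² / E
  black short-haired: (198 − 168.1875)² / 168.1875 = 5.2845
  black long-haired: (31 − 56.0625)² / 56.0625 = 11.2041
  brown short-haired: (51 − 56.0625)² / 56.0625 = 0.4571
  brown long-haired: (19 − 18.6875)² / 18.6875 = 0.0052
χ² = 5.2845 + 11.2041 + 0.4571 + 0.0052 = 16.9509 ≈ 16.951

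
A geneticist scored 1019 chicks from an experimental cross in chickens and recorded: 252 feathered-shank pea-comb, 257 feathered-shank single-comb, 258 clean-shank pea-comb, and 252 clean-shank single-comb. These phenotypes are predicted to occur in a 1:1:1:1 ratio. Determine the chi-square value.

Under the 1:1:1:1 hypothesis (Σ ratio = 4, N = 1019):
  feathered-shank pea-comb: 1019 × 1/4 = 254.75
  feathered-shank single-comb: 1019 × 1/4 = 254.75
  clean-shank pea-comb: 1019 × 1/4 = 254.75
  clean-shank single-comb: 1019 × 1/4 = 254.75
χ² = Σ (O − E)² / E
  feathered-shank pea-comb: (252 − 254.75)² / 254.75 = 0.0297
  feathered-shank single-comb: (257 − 254.75)² / 254.75 = 0.0199
  clean-shank pea-comb: (258 − 254.75)² / 254.75 = 0.0415
  clean-shank single-comb: (252 − 254.75)² / 254.75 = 0.0297
χ² = 0.0297 + 0.0199 + 0.0415 + 0.0297 = 0.1208 ≈ 0.121

0.121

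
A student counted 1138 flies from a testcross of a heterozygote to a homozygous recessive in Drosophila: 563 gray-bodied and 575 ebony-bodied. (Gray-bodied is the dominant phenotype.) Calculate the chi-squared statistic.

0.127

A testcross of a heterozygote (Aa × aa) gives a 1:1 phenotypic ratio.
The 1:1 ratio has 2 parts, so with N = 1138 the expected counts are:
  gray-bodied: 1138 × 1/2 = 569
  ebony-bodied: 1138 × 1/2 = 569
χ² = Σ (O − E)² / E
  gray-bodied: (563 − 569)² / 569 = 0.0633
  ebony-bodied: (575 − 569)² / 569 = 0.0633
χ² = 0.0633 + 0.0633 = 0.1266 ≈ 0.127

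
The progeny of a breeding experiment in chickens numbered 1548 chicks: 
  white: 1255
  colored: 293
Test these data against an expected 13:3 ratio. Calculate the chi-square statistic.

Expected counts for N = 1548 under a 13:3 ratio (total parts = 16):
  white: 1548 × 13/16 = 1257.75
  colored: 1548 × 3/16 = 290.25
χ² = Σ (O − E)² / E
  white: (1255 − 1257.75)² / 1257.75 = 0.0060
  colored: (293 − 290.25)² / 290.25 = 0.0261
χ² = 0.0060 + 0.0261 = 0.0321 ≈ 0.032

0.032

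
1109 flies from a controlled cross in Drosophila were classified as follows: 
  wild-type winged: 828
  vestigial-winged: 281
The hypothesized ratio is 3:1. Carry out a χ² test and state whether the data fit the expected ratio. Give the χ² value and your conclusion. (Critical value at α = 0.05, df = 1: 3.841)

Expected counts for N = 1109 under a 3:1 ratio (total parts = 4):
  wild-type winged: 1109 × 3/4 = 831.75
  vestigial-winged: 1109 × 1/4 = 277.25
χ² = Σ (O − E)² / E
  wild-type winged: (828 − 831.75)² / 831.75 = 0.0169
  vestigial-winged: (281 − 277.25)² / 277.25 = 0.0507
χ² = 0.0169 + 0.0507 = 0.0676 ≈ 0.068
Degrees of freedom = 2 − 1 = 1; critical value at α = 0.05 is 3.841.
Since 0.068 < 3.841, we fail to reject the null hypothesis — the data are consistent with the 3:1 ratio.

0.068; consistent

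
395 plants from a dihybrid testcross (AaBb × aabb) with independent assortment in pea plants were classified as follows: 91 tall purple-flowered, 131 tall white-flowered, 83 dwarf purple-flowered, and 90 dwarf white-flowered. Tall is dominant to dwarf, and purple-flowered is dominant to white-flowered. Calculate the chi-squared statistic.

A dihybrid testcross with independent assortment gives a 1:1:1:1 ratio.
Total ratio parts = 4. Expected numbers out of 395:
  tall purple-flowered: 395 × 1/4 = 98.75
  tall white-flowered: 395 × 1/4 = 98.75
  dwarf purple-flowered: 395 × 1/4 = 98.75
  dwarf white-flowered: 395 × 1/4 = 98.75
χ² = Σ (O − E)² / E
  tall purple-flowered: (91 − 98.75)² / 98.75 = 0.6082
  tall white-flowered: (131 − 98.75)² / 98.75 = 10.5323
  dwarf purple-flowered: (83 − 98.75)² / 98.75 = 2.5120
  dwarf white-flowered: (90 − 98.75)² / 98.75 = 0.7753
χ² = 0.6082 + 10.5323 + 2.5120 + 0.7753 = 14.4278 ≈ 14.428

14.428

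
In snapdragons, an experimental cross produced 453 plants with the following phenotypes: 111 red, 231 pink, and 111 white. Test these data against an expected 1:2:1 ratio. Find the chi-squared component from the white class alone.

0.045

The 1:2:1 ratio has 4 parts, so with N = 453 the expected counts are:
  red: 453 × 1/4 = 113.25
  pink: 453 × 2/4 = 226.5
  white: 453 × 1/4 = 113.25
Contribution of white: (111 − 113.25)² / 113.25 = 0.0447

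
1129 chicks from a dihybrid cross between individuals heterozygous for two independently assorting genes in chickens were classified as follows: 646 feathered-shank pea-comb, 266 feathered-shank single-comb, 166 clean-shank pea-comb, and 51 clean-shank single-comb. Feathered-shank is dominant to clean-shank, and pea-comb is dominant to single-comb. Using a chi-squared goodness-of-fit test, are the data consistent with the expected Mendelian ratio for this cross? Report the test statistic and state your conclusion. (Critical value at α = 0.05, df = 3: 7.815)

29.407; not consistent

A dihybrid F₂ with independent assortment and complete dominance at both loci gives a 9:3:3:1 phenotypic ratio.
Expected counts for N = 1129 under a 9:3:3:1 ratio (total parts = 16):
  feathered-shank pea-comb: 1129 × 9/16 = 635.0625
  feathered-shank single-comb: 1129 × 3/16 = 211.6875
  clean-shank pea-comb: 1129 × 3/16 = 211.6875
  clean-shank single-comb: 1129 × 1/16 = 70.5625
χ² = Σ (O − E)² / E
  feathered-shank pea-comb: (646 − 635.0625)² / 635.0625 = 0.1884
  feathered-shank single-comb: (266 − 211.6875)² / 211.6875 = 13.9349
  clean-shank pea-comb: (166 − 211.6875)² / 211.6875 = 9.8605
  clean-shank single-comb: (51 − 70.5625)² / 70.5625 = 5.4234
χ² = 0.1884 + 13.9349 + 9.8605 + 5.4234 = 29.4072 ≈ 29.407
Degrees of freedom = 4 − 1 = 3; critical value at α = 0.05 is 7.815.
Since 29.407 > 7.815, we reject the null hypothesis — the data do not fit the 9:3:3:1 ratio.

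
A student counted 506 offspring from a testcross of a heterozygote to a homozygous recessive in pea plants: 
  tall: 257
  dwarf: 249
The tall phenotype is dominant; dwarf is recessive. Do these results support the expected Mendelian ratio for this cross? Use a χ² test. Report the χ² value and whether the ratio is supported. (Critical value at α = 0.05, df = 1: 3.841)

0.126; consistent

A testcross of a heterozygote (Aa × aa) gives a 1:1 phenotypic ratio.
Total ratio parts = 2. Expected numbers out of 506:
  tall: 506 × 1/2 = 253
  dwarf: 506 × 1/2 = 253
χ² = Σ (O − E)² / E
  tall: (257 − 253)² / 253 = 0.0632
  dwarf: (249 − 253)² / 253 = 0.0632
χ² = 0.0632 + 0.0632 = 0.1264 ≈ 0.126
Degrees of freedom = 2 − 1 = 1; critical value at α = 0.05 is 3.841.
Since 0.126 < 3.841, we fail to reject the null hypothesis — the data are consistent with the 1:1 ratio.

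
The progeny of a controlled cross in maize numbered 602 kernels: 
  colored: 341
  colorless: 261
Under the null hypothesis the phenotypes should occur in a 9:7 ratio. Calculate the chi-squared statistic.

Total ratio parts = 16. Expected numbers out of 602:
  colored: 602 × 9/16 = 338.625
  colorless: 602 × 7/16 = 263.375
χ² = Σ (O − E)² / E
  colored: (341 − 338.625)² / 338.625 = 0.0167
  colorless: (261 − 263.375)² / 263.375 = 0.0214
χ² = 0.0167 + 0.0214 = 0.0381 ≈ 0.038

0.038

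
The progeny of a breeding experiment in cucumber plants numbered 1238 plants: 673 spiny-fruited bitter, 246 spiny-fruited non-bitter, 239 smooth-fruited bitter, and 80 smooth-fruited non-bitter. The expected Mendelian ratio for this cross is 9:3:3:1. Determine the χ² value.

Total ratio parts = 16. Expected numbers out of 1238:
  spiny-fruited bitter: 1238 × 9/16 = 696.375
  spiny-fruited non-bitter: 1238 × 3/16 = 232.125
  smooth-fruited bitter: 1238 × 3/16 = 232.125
  smooth-fruited non-bitter: 1238 × 1/16 = 77.375
χ² = Σ (O − E)² / E
  spiny-fruited bitter: (673 − 696.375)² / 696.375 = 0.7846
  spiny-fruited non-bitter: (246 − 232.125)² / 232.125 = 0.8294
  smooth-fruited bitter: (239 − 232.125)² / 232.125 = 0.2036
  smooth-fruited non-bitter: (80 − 77.375)² / 77.375 = 0.0891
χ² = 0.7846 + 0.8294 + 0.2036 + 0.0891 = 1.9067 ≈ 1.907

1.907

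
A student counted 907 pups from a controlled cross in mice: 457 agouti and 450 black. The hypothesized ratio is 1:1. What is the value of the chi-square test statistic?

0.054

Under the 1:1 hypothesis (Σ ratio = 2, N = 907):
  agouti: 907 × 1/2 = 453.5
  black: 907 × 1/2 = 453.5
χ² = Σ (O − E)² / E
  agouti: (457 − 453.5)² / 453.5 = 0.0270
  black: (450 − 453.5)² / 453.5 = 0.0270
χ² = 0.0270 + 0.0270 = 0.054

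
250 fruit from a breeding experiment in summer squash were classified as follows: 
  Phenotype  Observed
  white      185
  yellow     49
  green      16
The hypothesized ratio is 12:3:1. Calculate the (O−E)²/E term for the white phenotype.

0.033

Expected counts for N = 250 under a 12:3:1 ratio (total parts = 16):
  white: 250 × 12/16 = 187.5
  yellow: 250 × 3/16 = 46.875
  green: 250 × 1/16 = 15.625
Contribution of white: (185 − 187.5)² / 187.5 = 0.0333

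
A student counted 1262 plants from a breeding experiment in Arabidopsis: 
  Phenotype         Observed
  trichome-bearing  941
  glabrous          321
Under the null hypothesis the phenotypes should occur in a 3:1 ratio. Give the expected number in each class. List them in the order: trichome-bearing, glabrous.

946.5, 315.5

Total ratio parts = 4. Expected numbers out of 1262:
  trichome-bearing: 1262 × 3/4 = 946.5
  glabrous: 1262 × 1/4 = 315.5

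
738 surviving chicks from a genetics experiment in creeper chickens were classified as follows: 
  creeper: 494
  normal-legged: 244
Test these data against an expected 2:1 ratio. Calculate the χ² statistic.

0.024

Expected counts for N = 738 under a 2:1 ratio (total parts = 3):
  creeper: 738 × 2/3 = 492
  normal-legged: 738 × 1/3 = 246
χ² = Σ (O − E)² / E
  creeper: (494 − 492)² / 492 = 0.0081
  normal-legged: (244 − 246)² / 246 = 0.0163
χ² = 0.0081 + 0.0163 = 0.0244 ≈ 0.024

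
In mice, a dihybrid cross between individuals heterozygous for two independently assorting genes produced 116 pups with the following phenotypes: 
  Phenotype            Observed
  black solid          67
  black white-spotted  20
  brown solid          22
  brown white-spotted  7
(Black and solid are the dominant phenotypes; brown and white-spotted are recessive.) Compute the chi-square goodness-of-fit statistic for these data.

0.199

A dihybrid F₂ with independent assortment and complete dominance at both loci gives a 9:3:3:1 phenotypic ratio.
Total ratio parts = 16. Expected numbers out of 116:
  black solid: 116 × 9/16 = 65.25
  black white-spotted: 116 × 3/16 = 21.75
  brown solid: 116 × 3/16 = 21.75
  brown white-spotted: 116 × 1/16 = 7.25
χ² = Σ (O − E)² / E
  black solid: (67 − 65.25)² / 65.25 = 0.0469
  black white-spotted: (20 − 21.75)² / 21.75 = 0.1408
  brown solid: (22 − 21.75)² / 21.75 = 0.0029
  brown white-spotted: (7 − 7.25)² / 7.25 = 0.0086
χ² = 0.0469 + 0.1408 + 0.0029 + 0.0086 = 0.1992 ≈ 0.199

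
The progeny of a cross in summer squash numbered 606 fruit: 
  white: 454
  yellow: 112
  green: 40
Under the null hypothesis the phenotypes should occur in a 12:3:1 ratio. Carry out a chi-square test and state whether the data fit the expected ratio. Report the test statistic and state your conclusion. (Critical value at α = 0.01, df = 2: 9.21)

The 12:3:1 ratio has 16 parts, so with N = 606 the expected counts are:
  white: 606 × 12/16 = 454.5
  yellow: 606 × 3/16 = 113.625
  green: 606 × 1/16 = 37.875
χ² = Σ (O − E)² / E
  white: (454 − 454.5)² / 454.5 = 0.0006
  yellow: (112 − 113.625)² / 113.625 = 0.0232
  green: (40 − 37.875)² / 37.875 = 0.1192
χ² = 0.0006 + 0.0232 + 0.1192 = 0.143
Degrees of freedom = 3 − 1 = 2; critical value at α = 0.01 is 9.21.
Since 0.143 < 9.21, we fail to reject the null hypothesis — the data are consistent with the 12:3:1 ratio.

0.143; consistent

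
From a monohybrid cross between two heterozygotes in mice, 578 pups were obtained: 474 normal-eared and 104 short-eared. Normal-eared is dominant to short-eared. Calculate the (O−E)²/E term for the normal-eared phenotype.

For a monohybrid cross between heterozygotes with complete dominance, the expected phenotypic ratio is 3:1.
Total ratio parts = 4. Expected numbers out of 578:
  normal-eared: 578 × 3/4 = 433.5
  short-eared: 578 × 1/4 = 144.5
Contribution of normal-eared: (474 − 433.5)² / 433.5 = 3.7837

3.784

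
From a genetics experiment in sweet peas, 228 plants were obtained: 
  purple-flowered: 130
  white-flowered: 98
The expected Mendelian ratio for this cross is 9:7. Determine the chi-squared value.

Total ratio parts = 16. Expected numbers out of 228:
  purple-flowered: 228 × 9/16 = 128.25
  white-flowered: 228 × 7/16 = 99.75
χ² = Σ (O − E)² / E
  purple-flowered: (130 − 128.25)² / 128.25 = 0.0239
  white-flowered: (98 − 99.75)² / 99.75 = 0.0307
χ² = 0.0239 + 0.0307 = 0.0546 ≈ 0.055

0.055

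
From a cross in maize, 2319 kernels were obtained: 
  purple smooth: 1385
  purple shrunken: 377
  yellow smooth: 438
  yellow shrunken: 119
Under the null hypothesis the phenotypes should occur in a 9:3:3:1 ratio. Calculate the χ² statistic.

Total ratio parts = 16. Expected numbers out of 2319:
  purple smooth: 2319 × 9/16 = 1304.4375
  purple shrunken: 2319 × 3/16 = 434.8125
  yellow smooth: 2319 × 3/16 = 434.8125
  yellow shrunken: 2319 × 1/16 = 144.9375
χ² = Σ (O − E)² / E
  purple smooth: (1385 − 1304.4375)² / 1304.4375 = 4.9756
  purple shrunken: (377 − 434.8125)² / 434.8125 = 7.6867
  yellow smooth: (438 − 434.8125)² / 434.8125 = 0.0234
  yellow shrunken: (119 − 144.9375)² / 144.9375 = 4.6417
χ² = 4.9756 + 7.6867 + 0.0234 + 4.6417 = 17.3274 ≈ 17.327

17.327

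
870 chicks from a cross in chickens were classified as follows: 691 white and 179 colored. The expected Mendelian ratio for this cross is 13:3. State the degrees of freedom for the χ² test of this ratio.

A goodness-of-fit test with 2 phenotype classes has df = 2 − 1 = 1.

1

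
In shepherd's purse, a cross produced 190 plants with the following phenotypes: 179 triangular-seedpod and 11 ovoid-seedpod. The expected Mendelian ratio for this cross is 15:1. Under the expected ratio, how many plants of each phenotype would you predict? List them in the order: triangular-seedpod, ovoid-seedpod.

178.125, 11.875

Under the 15:1 hypothesis (Σ ratio = 16, N = 190):
  triangular-seedpod: 190 × 15/16 = 178.125
  ovoid-seedpod: 190 × 1/16 = 11.875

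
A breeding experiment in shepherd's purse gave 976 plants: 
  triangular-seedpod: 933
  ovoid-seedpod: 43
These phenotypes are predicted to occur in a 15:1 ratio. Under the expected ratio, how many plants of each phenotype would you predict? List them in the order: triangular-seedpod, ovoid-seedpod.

915, 61

The 15:1 ratio has 16 parts, so with N = 976 the expected counts are:
  triangular-seedpod: 976 × 15/16 = 915
  ovoid-seedpod: 976 × 1/16 = 61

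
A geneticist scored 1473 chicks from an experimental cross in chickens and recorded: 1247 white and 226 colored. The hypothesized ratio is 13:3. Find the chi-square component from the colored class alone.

Under the 13:3 hypothesis (Σ ratio = 16, N = 1473):
  white: 1473 × 13/16 = 1196.8125
  colored: 1473 × 3/16 = 276.1875
Contribution of colored: (226 − 276.1875)² / 276.1875 = 9.1198

9.120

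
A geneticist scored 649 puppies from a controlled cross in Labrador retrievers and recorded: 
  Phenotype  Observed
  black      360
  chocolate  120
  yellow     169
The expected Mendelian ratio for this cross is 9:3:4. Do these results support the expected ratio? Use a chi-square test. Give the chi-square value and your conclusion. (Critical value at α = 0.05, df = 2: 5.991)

0.374; consistent

The 9:3:4 ratio has 16 parts, so with N = 649 the expected counts are:
  black: 649 × 9/16 = 365.0625
  chocolate: 649 × 3/16 = 121.6875
  yellow: 649 × 4/16 = 162.25
χ² = Σ (O − E)² / E
  black: (360 − 365.0625)² / 365.0625 = 0.0702
  chocolate: (120 − 121.6875)² / 121.6875 = 0.0234
  yellow: (169 − 162.25)² / 162.25 = 0.2808
χ² = 0.0702 + 0.0234 + 0.2808 = 0.3744 ≈ 0.374
Degrees of freedom = 3 − 1 = 2; critical value at α = 0.05 is 5.991.
Since 0.374 < 5.991, we fail to reject the null hypothesis — the data are consistent with the 9:3:4 ratio.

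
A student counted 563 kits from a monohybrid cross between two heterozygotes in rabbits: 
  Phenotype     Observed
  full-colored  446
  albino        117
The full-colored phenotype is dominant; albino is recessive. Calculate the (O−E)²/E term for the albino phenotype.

For a monohybrid cross between heterozygotes with complete dominance, the expected phenotypic ratio is 3:1.
Under the 3:1 hypothesis (Σ ratio = 4, N = 563):
  full-colored: 563 × 3/4 = 422.25
  albino: 563 × 1/4 = 140.75
Contribution of albino: (117 − 140.75)² / 140.75 = 4.0075

4.008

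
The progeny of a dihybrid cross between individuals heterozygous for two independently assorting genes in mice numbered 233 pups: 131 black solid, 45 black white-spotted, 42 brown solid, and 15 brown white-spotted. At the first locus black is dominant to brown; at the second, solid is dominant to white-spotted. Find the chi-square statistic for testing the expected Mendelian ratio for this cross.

0.118

A dihybrid F₂ with independent assortment and complete dominance at both loci gives a 9:3:3:1 phenotypic ratio.
Expected counts for N = 233 under a 9:3:3:1 ratio (total parts = 16):
  black solid: 233 × 9/16 = 131.0625
  black white-spotted: 233 × 3/16 = 43.6875
  brown solid: 233 × 3/16 = 43.6875
  brown white-spotted: 233 × 1/16 = 14.5625
χ² = Σ (O − E)² / E
  black solid: (131 − 131.0625)² / 131.0625 = 0.0000
  black white-spotted: (45 − 43.6875)² / 43.6875 = 0.0394
  brown solid: (42 − 43.6875)² / 43.6875 = 0.0652
  brown white-spotted: (15 − 14.5625)² / 14.5625 = 0.0131
χ² = 0.0000 + 0.0394 + 0.0652 + 0.0131 = 0.1177 ≈ 0.118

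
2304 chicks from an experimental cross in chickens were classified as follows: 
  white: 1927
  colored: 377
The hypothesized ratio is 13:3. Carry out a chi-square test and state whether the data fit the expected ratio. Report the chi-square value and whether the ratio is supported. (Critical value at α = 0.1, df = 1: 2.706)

The 13:3 ratio has 16 parts, so with N = 2304 the expected counts are:
  white: 2304 × 13/16 = 1872
  colored: 2304 × 3/16 = 432
χ² = Σ (O − E)² / E
  white: (1927 − 1872)² / 1872 = 1.6159
  colored: (377 − 432)² / 432 = 7.0023
χ² = 1.6159 + 7.0023 = 8.6182 ≈ 8.618
Degrees of freedom = 2 − 1 = 1; critical value at α = 0.1 is 2.706.
Since 8.618 > 2.706, we reject the null hypothesis — the data do not fit the 13:3 ratio.

8.618; not consistent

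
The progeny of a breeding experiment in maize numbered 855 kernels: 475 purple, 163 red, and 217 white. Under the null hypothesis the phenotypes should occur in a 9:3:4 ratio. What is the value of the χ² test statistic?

0.168

Total ratio parts = 16. Expected numbers out of 855:
  purple: 855 × 9/16 = 480.9375
  red: 855 × 3/16 = 160.3125
  white: 855 × 4/16 = 213.75
χ² = Σ (O − E)² / E
  purple: (475 − 480.9375)² / 480.9375 = 0.0733
  red: (163 − 160.3125)² / 160.3125 = 0.0451
  white: (217 − 213.75)² / 213.75 = 0.0494
χ² = 0.0733 + 0.0451 + 0.0494 = 0.1678 ≈ 0.168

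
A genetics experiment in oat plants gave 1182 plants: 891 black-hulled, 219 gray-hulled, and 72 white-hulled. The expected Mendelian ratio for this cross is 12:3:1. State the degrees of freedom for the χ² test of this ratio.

2

A goodness-of-fit test with 3 phenotype classes has df = 3 − 1 = 2.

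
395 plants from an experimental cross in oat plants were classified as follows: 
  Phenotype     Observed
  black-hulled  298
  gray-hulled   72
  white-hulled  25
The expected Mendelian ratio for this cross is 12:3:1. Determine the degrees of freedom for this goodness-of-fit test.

A goodness-of-fit test with 3 phenotype classes has df = 3 − 1 = 2.

2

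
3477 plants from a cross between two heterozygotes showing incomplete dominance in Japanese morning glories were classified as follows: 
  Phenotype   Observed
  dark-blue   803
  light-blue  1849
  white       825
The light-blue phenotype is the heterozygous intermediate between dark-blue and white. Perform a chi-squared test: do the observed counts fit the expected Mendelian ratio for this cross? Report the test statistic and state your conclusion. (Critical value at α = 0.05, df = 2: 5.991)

14.325; not consistent

With incomplete dominance, a heterozygote × heterozygote cross gives a 1:2:1 phenotypic ratio.
Total ratio parts = 4. Expected numbers out of 3477:
  dark-blue: 3477 × 1/4 = 869.25
  light-blue: 3477 × 2/4 = 1738.5
  white: 3477 × 1/4 = 869.25
χ² = Σ (O − E)² / E
  dark-blue: (803 − 869.25)² / 869.25 = 5.0493
  light-blue: (1849 − 1738.5)² / 1738.5 = 7.0234
  white: (825 − 869.25)² / 869.25 = 2.2526
χ² = 5.0493 + 7.0234 + 2.2526 = 14.3253 ≈ 14.325
Degrees of freedom = 3 − 1 = 2; critical value at α = 0.05 is 5.991.
Since 14.325 > 5.991, we reject the null hypothesis — the data do not fit the 1:2:1 ratio.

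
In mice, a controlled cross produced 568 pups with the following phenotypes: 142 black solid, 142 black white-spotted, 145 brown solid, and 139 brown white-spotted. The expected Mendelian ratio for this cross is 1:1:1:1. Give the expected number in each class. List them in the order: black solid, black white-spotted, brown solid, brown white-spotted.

Expected counts for N = 568 under a 1:1:1:1 ratio (total parts = 4):
  black solid: 568 × 1/4 = 142
  black white-spotted: 568 × 1/4 = 142
  brown solid: 568 × 1/4 = 142
  brown white-spotted: 568 × 1/4 = 142

142, 142, 142, 142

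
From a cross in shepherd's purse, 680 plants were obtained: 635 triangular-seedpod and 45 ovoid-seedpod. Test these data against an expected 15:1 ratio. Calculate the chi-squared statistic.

The 15:1 ratio has 16 parts, so with N = 680 the expected counts are:
  triangular-seedpod: 680 × 15/16 = 637.5
  ovoid-seedpod: 680 × 1/16 = 42.5
χ² = Σ (O − E)² / E
  triangular-seedpod: (635 − 637.5)² / 637.5 = 0.0098
  ovoid-seedpod: (45 − 42.5)² / 42.5 = 0.1471
χ² = 0.0098 + 0.1471 = 0.1569 ≈ 0.157

0.157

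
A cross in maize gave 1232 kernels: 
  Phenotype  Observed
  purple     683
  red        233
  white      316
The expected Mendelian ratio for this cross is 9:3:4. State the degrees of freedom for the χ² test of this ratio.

2

A goodness-of-fit test with 3 phenotype classes has df = 3 − 1 = 2.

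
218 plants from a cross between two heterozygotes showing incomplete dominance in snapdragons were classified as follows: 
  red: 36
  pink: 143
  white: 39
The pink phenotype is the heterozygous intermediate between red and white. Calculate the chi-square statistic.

With incomplete dominance, a heterozygote × heterozygote cross gives a 1:2:1 phenotypic ratio.
The 1:2:1 ratio has 4 parts, so with N = 218 the expected counts are:
  red: 218 × 1/4 = 54.5
  pink: 218 × 2/4 = 109
  white: 218 × 1/4 = 54.5
χ² = Σ (O − E)² / E
  red: (36 − 54.5)² / 54.5 = 6.2798
  pink: (143 − 109)² / 109 = 10.6055
  white: (39 − 54.5)² / 54.5 = 4.4083
χ² = 6.2798 + 10.6055 + 4.4083 = 21.2936 ≈ 21.294

21.294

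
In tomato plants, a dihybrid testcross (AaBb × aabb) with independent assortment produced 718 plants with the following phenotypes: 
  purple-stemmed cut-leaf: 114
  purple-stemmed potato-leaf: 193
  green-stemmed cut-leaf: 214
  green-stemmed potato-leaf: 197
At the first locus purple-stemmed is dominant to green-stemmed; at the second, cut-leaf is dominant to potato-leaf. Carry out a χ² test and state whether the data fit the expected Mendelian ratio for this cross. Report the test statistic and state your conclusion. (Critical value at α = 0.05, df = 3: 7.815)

A dihybrid testcross with independent assortment gives a 1:1:1:1 ratio.
The 1:1:1:1 ratio has 4 parts, so with N = 718 the expected counts are:
  purple-stemmed cut-leaf: 718 × 1/4 = 179.5
  purple-stemmed potato-leaf: 718 × 1/4 = 179.5
  green-stemmed cut-leaf: 718 × 1/4 = 179.5
  green-stemmed potato-leaf: 718 × 1/4 = 179.5
χ² = Σ (O − E)² / E
  purple-stemmed cut-leaf: (114 − 179.5)² / 179.5 = 23.9011
  purple-stemmed potato-leaf: (193 − 179.5)² / 179.5 = 1.0153
  green-stemmed cut-leaf: (214 − 179.5)² / 179.5 = 6.6309
  green-stemmed potato-leaf: (197 − 179.5)² / 179.5 = 1.7061
χ² = 23.9011 + 1.0153 + 6.6309 + 1.7061 = 33.2534 ≈ 33.253
Degrees of freedom = 4 − 1 = 3; critical value at α = 0.05 is 7.815.
Since 33.253 > 7.815, we reject the null hypothesis — the data do not fit the 1:1:1:1 ratio.

33.253; not consistent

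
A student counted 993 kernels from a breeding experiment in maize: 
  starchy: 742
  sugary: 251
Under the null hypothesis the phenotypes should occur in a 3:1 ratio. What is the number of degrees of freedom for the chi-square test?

1

A goodness-of-fit test with 2 phenotype classes has df = 2 − 1 = 1.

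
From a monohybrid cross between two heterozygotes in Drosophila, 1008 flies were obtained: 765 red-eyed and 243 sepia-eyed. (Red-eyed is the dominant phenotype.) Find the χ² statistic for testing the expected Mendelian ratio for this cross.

0.429

For a monohybrid cross between heterozygotes with complete dominance, the expected phenotypic ratio is 3:1.
The 3:1 ratio has 4 parts, so with N = 1008 the expected counts are:
  red-eyed: 1008 × 3/4 = 756
  sepia-eyed: 1008 × 1/4 = 252
χ² = Σ (O − E)² / E
  red-eyed: (765 − 756)² / 756 = 0.1071
  sepia-eyed: (243 − 252)² / 252 = 0.3214
χ² = 0.1071 + 0.3214 = 0.4285 ≈ 0.429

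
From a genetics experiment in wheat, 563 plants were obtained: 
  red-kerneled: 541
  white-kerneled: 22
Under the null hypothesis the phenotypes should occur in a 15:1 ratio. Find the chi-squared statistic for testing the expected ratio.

5.272

Expected counts for N = 563 under a 15:1 ratio (total parts = 16):
  red-kerneled: 563 × 15/16 = 527.8125
  white-kerneled: 563 × 1/16 = 35.1875
χ² = Σ (O − E)² / E
  red-kerneled: (541 − 527.8125)² / 527.8125 = 0.3295
  white-kerneled: (22 − 35.1875)² / 35.1875 = 4.9424
χ² = 0.3295 + 4.9424 = 5.2719 ≈ 5.272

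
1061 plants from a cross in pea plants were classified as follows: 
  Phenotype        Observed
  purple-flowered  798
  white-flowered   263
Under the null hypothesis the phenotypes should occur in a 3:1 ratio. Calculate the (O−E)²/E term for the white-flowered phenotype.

The 3:1 ratio has 4 parts, so with N = 1061 the expected counts are:
  purple-flowered: 1061 × 3/4 = 795.75
  white-flowered: 1061 × 1/4 = 265.25
Contribution of white-flowered: (263 − 265.25)² / 265.25 = 0.0191

0.019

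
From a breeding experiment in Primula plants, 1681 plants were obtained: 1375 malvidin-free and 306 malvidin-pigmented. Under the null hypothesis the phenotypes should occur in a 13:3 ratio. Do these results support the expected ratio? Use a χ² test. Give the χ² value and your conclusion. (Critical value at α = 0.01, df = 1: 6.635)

Expected counts for N = 1681 under a 13:3 ratio (total parts = 16):
  malvidin-free: 1681 × 13/16 = 1365.8125
  malvidin-pigmented: 1681 × 3/16 = 315.1875
χ² = Σ (O − E)² / E
  malvidin-free: (1375 − 1365.8125)² / 1365.8125 = 0.0618
  malvidin-pigmented: (306 − 315.1875)² / 315.1875 = 0.2678
χ² = 0.0618 + 0.2678 = 0.3296 ≈ 0.330
Degrees of freedom = 2 − 1 = 1; critical value at α = 0.01 is 6.635.
Since 0.330 < 6.635, we fail to reject the null hypothesis — the data are consistent with the 13:3 ratio.

0.330; consistent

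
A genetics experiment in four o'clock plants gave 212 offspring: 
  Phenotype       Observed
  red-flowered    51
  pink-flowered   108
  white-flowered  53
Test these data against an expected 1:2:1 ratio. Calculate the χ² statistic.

0.113

Expected counts for N = 212 under a 1:2:1 ratio (total parts = 4):
  red-flowered: 212 × 1/4 = 53
  pink-flowered: 212 × 2/4 = 106
  white-flowered: 212 × 1/4 = 53
χ² = Σ (O − E)² / E
  red-flowered: (51 − 53)² / 53 = 0.0755
  pink-flowered: (108 − 106)² / 106 = 0.0377
  white-flowered: (53 − 53)² / 53 = 0.0000
χ² = 0.0755 + 0.0377 + 0.0000 = 0.1132 ≈ 0.113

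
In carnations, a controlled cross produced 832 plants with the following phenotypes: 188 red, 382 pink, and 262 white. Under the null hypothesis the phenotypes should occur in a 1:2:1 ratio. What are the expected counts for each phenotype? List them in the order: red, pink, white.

208, 416, 208

Total ratio parts = 4. Expected numbers out of 832:
  red: 832 × 1/4 = 208
  pink: 832 × 2/4 = 416
  white: 832 × 1/4 = 208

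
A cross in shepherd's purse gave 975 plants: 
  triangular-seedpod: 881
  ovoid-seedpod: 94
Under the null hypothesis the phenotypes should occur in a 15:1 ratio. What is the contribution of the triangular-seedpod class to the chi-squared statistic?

Under the 15:1 hypothesis (Σ ratio = 16, N = 975):
  triangular-seedpod: 975 × 15/16 = 914.0625
  ovoid-seedpod: 975 × 1/16 = 60.9375
Contribution of triangular-seedpod: (881 − 914.0625)² / 914.0625 = 1.1959

1.196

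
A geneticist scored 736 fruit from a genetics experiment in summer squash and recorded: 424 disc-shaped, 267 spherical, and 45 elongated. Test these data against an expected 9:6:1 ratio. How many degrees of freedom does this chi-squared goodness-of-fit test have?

A goodness-of-fit test with 3 phenotype classes has df = 3 − 1 = 2.

2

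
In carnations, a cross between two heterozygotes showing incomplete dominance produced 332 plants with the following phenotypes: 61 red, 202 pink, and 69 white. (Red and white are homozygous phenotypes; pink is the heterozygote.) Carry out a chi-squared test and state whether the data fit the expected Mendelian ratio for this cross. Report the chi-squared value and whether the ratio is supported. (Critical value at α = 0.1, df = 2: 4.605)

With incomplete dominance, a heterozygote × heterozygote cross gives a 1:2:1 phenotypic ratio.
Total ratio parts = 4. Expected numbers out of 332:
  red: 332 × 1/4 = 83
  pink: 332 × 2/4 = 166
  white: 332 × 1/4 = 83
χ² = Σ (O − E)² / E
  red: (61 − 83)² / 83 = 5.8313
  pink: (202 − 166)² / 166 = 7.8072
  white: (69 − 83)² / 83 = 2.3614
χ² = 5.8313 + 7.8072 + 2.3614 = 15.9999 ≈ 16.000
Degrees of freedom = 3 − 1 = 2; critical value at α = 0.1 is 4.605.
Since 16.000 > 4.605, we reject the null hypothesis — the data do not fit the 1:2:1 ratio.

16.000; not consistent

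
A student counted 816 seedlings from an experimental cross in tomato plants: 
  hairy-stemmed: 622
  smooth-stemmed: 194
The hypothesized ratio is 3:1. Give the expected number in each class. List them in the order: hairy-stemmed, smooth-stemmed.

Under the 3:1 hypothesis (Σ ratio = 4, N = 816):
  hairy-stemmed: 816 × 3/4 = 612
  smooth-stemmed: 816 × 1/4 = 204

612, 204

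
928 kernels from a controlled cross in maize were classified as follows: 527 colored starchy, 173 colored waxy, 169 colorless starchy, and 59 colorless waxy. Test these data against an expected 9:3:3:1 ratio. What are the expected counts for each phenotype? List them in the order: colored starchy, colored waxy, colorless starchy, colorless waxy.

522, 174, 174, 58

Total ratio parts = 16. Expected numbers out of 928:
  colored starchy: 928 × 9/16 = 522
  colored waxy: 928 × 3/16 = 174
  colorless starchy: 928 × 3/16 = 174
  colorless waxy: 928 × 1/16 = 58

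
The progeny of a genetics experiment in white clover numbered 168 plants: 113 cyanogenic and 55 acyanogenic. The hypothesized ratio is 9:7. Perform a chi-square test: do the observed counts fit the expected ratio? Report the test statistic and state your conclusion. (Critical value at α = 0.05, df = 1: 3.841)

The 9:7 ratio has 16 parts, so with N = 168 the expected counts are:
  cyanogenic: 168 × 9/16 = 94.5
  acyanogenic: 168 × 7/16 = 73.5
χ² = Σ (O − E)² / E
  cyanogenic: (113 − 94.5)² / 94.5 = 3.6217
  acyanogenic: (55 − 73.5)² / 73.5 = 4.6565
χ² = 3.6217 + 4.6565 = 8.2782 ≈ 8.278
Degrees of freedom = 2 − 1 = 1; critical value at α = 0.05 is 3.841.
Since 8.278 > 3.841, we reject the null hypothesis — the data do not fit the 9:7 ratio.

8.278; not consistent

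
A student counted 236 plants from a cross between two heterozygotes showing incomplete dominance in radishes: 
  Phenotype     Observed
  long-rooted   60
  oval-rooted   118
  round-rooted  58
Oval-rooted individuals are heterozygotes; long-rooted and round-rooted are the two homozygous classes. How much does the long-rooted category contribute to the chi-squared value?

0.017

With incomplete dominance, a heterozygote × heterozygote cross gives a 1:2:1 phenotypic ratio.
The 1:2:1 ratio has 4 parts, so with N = 236 the expected counts are:
  long-rooted: 236 × 1/4 = 59
  oval-rooted: 236 × 2/4 = 118
  round-rooted: 236 × 1/4 = 59
Contribution of long-rooted: (60 − 59)² / 59 = 0.0169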